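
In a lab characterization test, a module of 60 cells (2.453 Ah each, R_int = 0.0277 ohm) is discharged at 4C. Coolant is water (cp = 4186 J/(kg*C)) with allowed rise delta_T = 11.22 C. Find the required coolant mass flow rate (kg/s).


Step 1: I = 4 * 2.453 = 9.812 A
Step 2: Q_cell = I^2 * R = 9.812^2 * 0.0277 = 2.6668 W
Step 3: Q_total = 60 * 2.6668 = 160.01 W
Step 4: m_dot = Q_total / (cp * dT) = 160.01 / (4186 * 11.22) = 0.003407 kg/s

0.003407 kg/s


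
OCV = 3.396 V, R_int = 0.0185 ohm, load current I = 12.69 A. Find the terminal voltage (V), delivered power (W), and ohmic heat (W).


Step 1: V_terminal = OCV - I*R = 3.396 - 12.69 * 0.0185 = 3.1612 V
Step 2: P_out = V_terminal * I = 3.1612 * 12.69 = 40.12 W
Step 3: Q = I^2 * R = 12.69^2 * 0.0185 = 2.979 W

V=3.1612 V, P=40.12 W, Q=2.979 W


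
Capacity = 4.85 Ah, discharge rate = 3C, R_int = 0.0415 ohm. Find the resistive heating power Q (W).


Step 1: I = C_rate * capacity = 3 * 4.85 = 14.55 A
Step 2: Q = I^2 * R = 14.55^2 * 0.0415 = 211.7 * 0.0415 = 8.786 W

8.786 W


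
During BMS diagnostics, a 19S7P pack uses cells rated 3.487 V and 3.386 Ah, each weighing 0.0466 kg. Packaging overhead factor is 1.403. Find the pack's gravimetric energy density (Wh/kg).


Step 1: V_pack = 19 * 3.487 = 66.253 V
Step 2: C_pack = 7 * 3.386 = 23.702 Ah
Step 3: E_pack = V_pack * C_pack = 66.253 * 23.702 = 1570.3 Wh
Step 4: m_pack = 19 * 7 * 0.0466 * 1.403 = 8.6955 kg
Step 5: ED = E_pack / m_pack = 1570.3 / 8.6955 = 180.6 Wh/kg

180.6 Wh/kg


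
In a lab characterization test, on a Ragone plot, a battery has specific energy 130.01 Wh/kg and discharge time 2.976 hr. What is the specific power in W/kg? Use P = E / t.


P_specific = E / t = 130.01 / 2.976 = 43.69 W/kg

43.69 W/kg


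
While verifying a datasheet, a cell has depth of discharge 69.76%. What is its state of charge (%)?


SOC = 100 - DOD = 100 - 69.76 = 30.24%

30.24%


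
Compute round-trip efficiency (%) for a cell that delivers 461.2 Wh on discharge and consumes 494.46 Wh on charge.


Round-trip efficiency = 461.2/494.46 * 100% = 93.27%

93.27%


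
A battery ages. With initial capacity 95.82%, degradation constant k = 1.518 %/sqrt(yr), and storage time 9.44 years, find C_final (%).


Step 1: sqrt(9.44 yr) = 3.0725
Step 2: drop = 1.518 * 3.0725 = 4.6641
Step 3: C_final = 95.82 - 4.6641 = 91.16%

91.16%


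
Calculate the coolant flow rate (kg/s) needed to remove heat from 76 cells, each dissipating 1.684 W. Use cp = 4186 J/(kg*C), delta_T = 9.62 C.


Q_total = 76 * 1.684 = 127.98 W
m_dot = Q_total / (cp * dT) = 127.98 / (4186 * 9.62) = 0.003178 kg/s

0.003178 kg/s


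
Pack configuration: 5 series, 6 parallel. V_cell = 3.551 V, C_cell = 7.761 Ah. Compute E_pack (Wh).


E = Ns * Vcell * Np * Ccell = 5 * 3.551 * 6 * 7.761 = 826.8 Wh

826.8 Wh


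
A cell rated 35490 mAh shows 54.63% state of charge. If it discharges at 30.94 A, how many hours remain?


Convert: C_total = 35490 mAh = 35.49 Ah
Step 1: remaining = SOC/100 * C_total = 54.63/100 * 35.49 = 19.388 Ah
Step 2: t = remaining / I = 19.388 / 30.94 = 0.6266 hr

0.6266 hr


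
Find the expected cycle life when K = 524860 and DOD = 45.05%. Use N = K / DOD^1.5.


DOD^1.5 = 302.37
N = K / DOD^1.5 = 524860 / 302.37 = 1736

1736 cycles


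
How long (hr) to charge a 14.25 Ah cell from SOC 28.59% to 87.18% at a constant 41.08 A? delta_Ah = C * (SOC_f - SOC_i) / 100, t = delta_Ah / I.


Step 1: dSOC = 87.18% - 28.59% = 58.59%
Step 2: delta_Ah = 14.25 * 58.59 / 100 = 8.3491 Ah
Step 3: t = 8.3491 / 41.08 = 0.2032 hr

0.2032 hr


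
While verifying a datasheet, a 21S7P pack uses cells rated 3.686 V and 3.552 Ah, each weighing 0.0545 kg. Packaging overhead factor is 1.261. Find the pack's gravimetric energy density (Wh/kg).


Step 1: V_pack = 21 * 3.686 = 77.406 V
Step 2: C_pack = 7 * 3.552 = 24.864 Ah
Step 3: E_pack = V_pack * C_pack = 77.406 * 24.864 = 1924.6 Wh
Step 4: m_pack = 21 * 7 * 0.0545 * 1.261 = 10.103 kg
Step 5: ED = E_pack / m_pack = 1924.6 / 10.103 = 190.5 Wh/kg

190.5 Wh/kg


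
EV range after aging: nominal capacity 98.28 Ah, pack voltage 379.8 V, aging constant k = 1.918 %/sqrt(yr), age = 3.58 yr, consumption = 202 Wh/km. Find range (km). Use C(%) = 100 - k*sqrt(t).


Step 1: capacity retention = 100 - 1.918 * sqrt(3.58) = 100 - 1.918 * 1.8921 = 96.371%
Step 2: C_now = 98.28 * 96.371/100 = 94.713 Ah
Step 3: E_pack = V * C_now = 379.8 * 94.713 = 35972 Wh
Step 4: range = E_pack / consumption = 35972 / 202 = 178.1 km

178.1 km


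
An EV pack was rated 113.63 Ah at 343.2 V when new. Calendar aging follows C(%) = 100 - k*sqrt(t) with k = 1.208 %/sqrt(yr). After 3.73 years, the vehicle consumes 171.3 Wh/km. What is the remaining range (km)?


Step 1: capacity retention = 100 - 1.208 * sqrt(3.73) = 100 - 1.208 * 1.9313 = 97.667%
Step 2: C_now = 113.63 * 97.667/100 = 110.98 Ah
Step 3: E_pack = V * C_now = 343.2 * 110.98 = 38088 Wh
Step 4: range = E_pack / consumption = 38088 / 171.3 = 222.3 km

222.3 km


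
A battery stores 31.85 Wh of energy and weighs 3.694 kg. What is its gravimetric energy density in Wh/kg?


Specific energy = 31.85 Wh / 3.694 kg = 8.622 Wh/kg

8.622 Wh/kg


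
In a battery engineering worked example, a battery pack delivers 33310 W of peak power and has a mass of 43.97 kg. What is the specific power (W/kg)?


SP = P / m = 33310 / 43.97 = 757.6 W/kg

757.6 W/kg


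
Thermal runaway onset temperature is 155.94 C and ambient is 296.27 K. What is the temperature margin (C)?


Convert: T_ambient = 296.27 K = 23.12 C
margin = 155.94 - 23.12 = 132.82 C

132.82 C


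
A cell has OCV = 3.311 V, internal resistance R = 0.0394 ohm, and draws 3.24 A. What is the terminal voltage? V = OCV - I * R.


V = OCV - I*R = 3.311 - 3.24 * 0.0394 = 3.183 V

3.183 V


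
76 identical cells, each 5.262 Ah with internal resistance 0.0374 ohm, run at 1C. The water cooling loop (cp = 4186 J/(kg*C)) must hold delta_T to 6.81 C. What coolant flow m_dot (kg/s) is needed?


Step 1: I = 1 * 5.262 = 5.262 A
Step 2: Q_cell = I^2 * R = 5.262^2 * 0.0374 = 1.0356 W
Step 3: Q_total = 76 * 1.0356 = 78.706 W
Step 4: m_dot = Q_total / (cp * dT) = 78.706 / (4186 * 6.81) = 0.002761 kg/s

0.002761 kg/s


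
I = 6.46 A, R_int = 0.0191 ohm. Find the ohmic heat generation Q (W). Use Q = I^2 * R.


I^2 = 41.732
Q = 41.732 * 0.0191 = 0.7971 W

0.7971 W


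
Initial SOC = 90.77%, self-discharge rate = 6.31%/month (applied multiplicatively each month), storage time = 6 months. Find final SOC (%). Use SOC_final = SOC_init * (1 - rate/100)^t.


decay = (1 - 6.31/100)^6 = 0.67633
SOC_final = 90.77 * 0.67633 = 61.39%

61.39%


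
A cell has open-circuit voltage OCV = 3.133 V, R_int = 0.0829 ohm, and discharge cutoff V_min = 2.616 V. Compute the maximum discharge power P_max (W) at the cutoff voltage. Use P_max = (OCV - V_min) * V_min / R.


dV = OCV - V_min = 0.517 V (so I_max = dV / R)
P_max = dV * V_min / R = 0.517 * 2.616 / 0.0829 = 16.31 W

16.31 W


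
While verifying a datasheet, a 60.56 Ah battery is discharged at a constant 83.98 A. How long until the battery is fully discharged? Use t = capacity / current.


t = capacity / current = 60.56 / 83.98 = 0.7211 hr

0.7211 hr


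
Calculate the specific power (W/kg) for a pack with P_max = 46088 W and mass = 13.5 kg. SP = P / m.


SP = P / m = 46088 / 13.5 = 3414 W/kg

3414 W/kg


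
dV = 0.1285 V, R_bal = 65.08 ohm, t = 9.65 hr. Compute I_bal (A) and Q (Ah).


I_bal = dV / R = 0.1285 / 65.08 = 0.0019745 A
Q = I_bal * t = 0.0019745 * 9.65 = 0.01905 Ah

I=0.0019745 A, Q=0.01905 Ah


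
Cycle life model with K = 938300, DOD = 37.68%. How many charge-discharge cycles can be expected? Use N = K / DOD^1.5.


Step 1: DOD^1.5 = 37.68^1.5 = 231.3
Step 2: N = 938300 / 231.3 = 4057 cycles

4057 cycles


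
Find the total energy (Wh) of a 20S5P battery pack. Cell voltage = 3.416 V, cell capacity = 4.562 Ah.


E = Ns * Vcell * Np * Ccell = 20 * 3.416 * 5 * 4.562 = 1558 Wh

1558 Wh


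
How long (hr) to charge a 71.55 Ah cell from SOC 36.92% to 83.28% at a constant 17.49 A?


delta_Ah = 71.55 * (83.28 - 36.92) / 100 = 33.171 Ah
t = delta_Ah / I = 33.171 / 17.49 = 1.897 hr

1.897 hr


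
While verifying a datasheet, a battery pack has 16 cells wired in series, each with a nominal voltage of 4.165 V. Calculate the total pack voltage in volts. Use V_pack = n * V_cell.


V_pack = n * V_cell = 16 * 4.165 = 66.64 V

66.64 V


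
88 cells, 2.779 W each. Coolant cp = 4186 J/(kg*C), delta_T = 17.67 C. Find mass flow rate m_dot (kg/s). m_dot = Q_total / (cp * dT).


Step 1: Total heat Q = 88 * 2.779 W = 244.55 W
Step 2: denom = cp * dT = 4186 * 17.67 = 73967
Step 3: m_dot = 244.55 / 73967 = 0.003306 kg/s

0.003306 kg/s


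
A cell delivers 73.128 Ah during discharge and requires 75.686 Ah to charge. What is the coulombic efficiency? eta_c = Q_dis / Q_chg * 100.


eta_c = Q_dis / Q_chg * 100 = 73.128 / 75.686 * 100 = 96.62%

96.62%


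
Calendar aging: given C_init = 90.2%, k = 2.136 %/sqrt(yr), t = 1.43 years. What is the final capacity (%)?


Step 1: sqrt(1.43 yr) = 1.1958
Step 2: drop = 2.136 * 1.1958 = 2.5542
Step 3: C_final = 90.2 - 2.5542 = 87.65%

87.65%


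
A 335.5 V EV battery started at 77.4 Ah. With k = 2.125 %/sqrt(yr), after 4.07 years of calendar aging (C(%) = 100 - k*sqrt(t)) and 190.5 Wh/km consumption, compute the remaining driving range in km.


Step 1: capacity retention = 100 - 2.125 * sqrt(4.07) = 100 - 2.125 * 2.0174 = 95.713%
Step 2: C_now = 77.4 * 95.713/100 = 74.082 Ah
Step 3: E_pack = V * C_now = 335.5 * 74.082 = 24855 Wh
Step 4: range = E_pack / consumption = 24855 / 190.5 = 130.5 km

130.5 km


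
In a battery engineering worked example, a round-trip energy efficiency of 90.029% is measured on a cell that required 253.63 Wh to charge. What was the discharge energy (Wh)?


E_dis = eta/100 * E_chg = 90.029/100 * 253.63 = 228.3 Wh

228.3 Wh


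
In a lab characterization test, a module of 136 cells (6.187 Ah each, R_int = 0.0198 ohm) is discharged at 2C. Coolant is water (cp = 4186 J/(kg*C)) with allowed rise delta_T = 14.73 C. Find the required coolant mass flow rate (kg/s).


Step 1: I = 2 * 6.187 = 12.374 A
Step 2: Q_cell = I^2 * R = 12.374^2 * 0.0198 = 3.0317 W
Step 3: Q_total = 136 * 3.0317 = 412.31 W
Step 4: m_dot = Q_total / (cp * dT) = 412.31 / (4186 * 14.73) = 0.006687 kg/s

0.006687 kg/s


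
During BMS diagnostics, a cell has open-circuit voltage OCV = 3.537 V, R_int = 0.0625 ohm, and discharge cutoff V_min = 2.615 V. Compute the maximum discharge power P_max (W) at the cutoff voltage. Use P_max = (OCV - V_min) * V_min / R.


dV = OCV - V_min = 0.922 V (so I_max = dV / R)
P_max = dV * V_min / R = 0.922 * 2.615 / 0.0625 = 38.58 W

38.58 W


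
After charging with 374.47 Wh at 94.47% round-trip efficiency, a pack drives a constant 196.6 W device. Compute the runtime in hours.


Step 1: E_discharge = eta/100 * E_charge = 94.47/100 * 374.47 = 353.76 Wh
Step 2: t = E_discharge / P = 353.76 / 196.6 = 1.799 hr

1.799 hr


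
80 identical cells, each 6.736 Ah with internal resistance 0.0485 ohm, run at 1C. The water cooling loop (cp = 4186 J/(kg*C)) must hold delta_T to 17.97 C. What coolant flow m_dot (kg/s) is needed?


Step 1: I = 1 * 6.736 = 6.736 A
Step 2: Q_cell = I^2 * R = 6.736^2 * 0.0485 = 2.2006 W
Step 3: Q_total = 80 * 2.2006 = 176.05 W
Step 4: m_dot = Q_total / (cp * dT) = 176.05 / (4186 * 17.97) = 0.002340 kg/s

0.002340 kg/s


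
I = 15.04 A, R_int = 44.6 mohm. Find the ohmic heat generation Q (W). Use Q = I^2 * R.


Convert: R = 44.6 mohm = 0.0446 ohm
Q = I^2 * R = 15.04^2 * 0.0446 = 10.09 W

10.09 W


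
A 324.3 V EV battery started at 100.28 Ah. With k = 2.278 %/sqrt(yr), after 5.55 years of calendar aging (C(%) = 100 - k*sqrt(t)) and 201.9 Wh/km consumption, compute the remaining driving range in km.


Step 1: capacity retention = 100 - 2.278 * sqrt(5.55) = 100 - 2.278 * 2.3558 = 94.633%
Step 2: C_now = 100.28 * 94.633/100 = 94.898 Ah
Step 3: E_pack = V * C_now = 324.3 * 94.898 = 30775 Wh
Step 4: range = E_pack / consumption = 30775 / 201.9 = 152.4 km

152.4 km


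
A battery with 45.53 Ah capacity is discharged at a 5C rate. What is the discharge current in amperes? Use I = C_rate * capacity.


I = C_rate * capacity = 5 * 45.53 = 227.65 A

227.65 A


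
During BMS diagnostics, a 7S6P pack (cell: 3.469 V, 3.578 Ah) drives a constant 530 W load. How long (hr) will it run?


Step 1: E_pack = Ns * V_cell * Np * C_cell = 7 * 3.469 * 6 * 3.578 = 521.31 Wh
Step 2: t = E_pack / P = 521.31 / 530 = 0.9836 hr

0.9836 hr


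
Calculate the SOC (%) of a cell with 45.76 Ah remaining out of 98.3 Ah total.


SOC% = 45.76 / 98.3 * 100 = 46.55%

46.55%


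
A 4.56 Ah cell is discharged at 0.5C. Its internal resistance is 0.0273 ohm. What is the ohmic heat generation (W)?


Step 1: I = C_rate * capacity = 0.5 * 4.56 = 2.28 A
Step 2: Q = I^2 * R = 2.28^2 * 0.0273 = 5.1984 * 0.0273 = 0.1419 W

0.1419 W


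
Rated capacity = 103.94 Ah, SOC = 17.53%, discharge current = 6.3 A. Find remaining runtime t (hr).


Step 1: remaining = SOC/100 * C_total = 17.53/100 * 103.94 = 18.221 Ah
Step 2: t = remaining / I = 18.221 / 6.3 = 2.892 hr

2.892 hr


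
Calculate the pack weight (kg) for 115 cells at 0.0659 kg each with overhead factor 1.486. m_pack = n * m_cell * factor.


m_pack = n * m_cell * overhead = 115 * 0.0659 * 1.486 = 11.26 kg

11.26 kg


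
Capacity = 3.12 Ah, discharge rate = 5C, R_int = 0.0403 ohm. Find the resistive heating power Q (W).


Step 1: I = C_rate * capacity = 5 * 3.12 = 15.6 A
Step 2: Q = I^2 * R = 15.6^2 * 0.0403 = 243.36 * 0.0403 = 9.807 W

9.807 W


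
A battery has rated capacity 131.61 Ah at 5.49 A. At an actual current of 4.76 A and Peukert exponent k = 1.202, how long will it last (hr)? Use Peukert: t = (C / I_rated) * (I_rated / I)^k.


Step 1: t_rated = C / I_rated = 131.61 / 5.49 = 23.973 hr
Step 2: ratio = 5.49 / 4.76 = 1.1534
Step 3: ratio^k = 1.1534^1.202 = 1.1871
Step 4: t = t_rated * ratio^k = 23.973 * 1.1871 = 28.46 hr

28.46 hr


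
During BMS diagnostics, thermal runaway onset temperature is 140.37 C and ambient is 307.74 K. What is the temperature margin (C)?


Convert: T_ambient = 307.74 K = 34.59 C
margin = 140.37 - 34.59 = 105.78 C

105.78 C


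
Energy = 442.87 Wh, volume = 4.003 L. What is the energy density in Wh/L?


ED = E / V = 442.87 / 4.003 = 110.6 Wh/L

110.6 Wh/L


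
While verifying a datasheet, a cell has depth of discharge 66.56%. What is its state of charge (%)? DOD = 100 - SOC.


SOC = 100 - DOD = 100 - 66.56 = 33.44%

33.44%


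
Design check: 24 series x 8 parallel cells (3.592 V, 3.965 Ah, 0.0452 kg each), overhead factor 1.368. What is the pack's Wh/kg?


Step 1: V_pack = 24 * 3.592 = 86.208 V
Step 2: C_pack = 8 * 3.965 = 31.72 Ah
Step 3: E_pack = V_pack * C_pack = 86.208 * 31.72 = 2734.5 Wh
Step 4: m_pack = 24 * 8 * 0.0452 * 1.368 = 11.872 kg
Step 5: ED = E_pack / m_pack = 2734.5 / 11.872 = 230.3 Wh/kg

230.3 Wh/kg


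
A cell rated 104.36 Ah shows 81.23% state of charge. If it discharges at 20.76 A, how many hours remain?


Step 1: remaining = SOC/100 * C_total = 81.23/100 * 104.36 = 84.772 Ah
Step 2: t = remaining / I = 84.772 / 20.76 = 4.083 hr

4.083 hr


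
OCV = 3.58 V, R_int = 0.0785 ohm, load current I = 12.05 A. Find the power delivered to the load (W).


Step 1: V_terminal = OCV - I*R = 3.58 - 12.05 * 0.0785 = 2.6341 V
Step 2: P_out = V_terminal * I = 2.6341 * 12.05 = 31.74 W

31.74 W


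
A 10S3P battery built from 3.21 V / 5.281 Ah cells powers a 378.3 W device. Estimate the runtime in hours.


Step 1: E_pack = Ns * V_cell * Np * C_cell = 10 * 3.21 * 3 * 5.281 = 508.56 Wh
Step 2: t = E_pack / P = 508.56 / 378.3 = 1.344 hr

1.344 hr


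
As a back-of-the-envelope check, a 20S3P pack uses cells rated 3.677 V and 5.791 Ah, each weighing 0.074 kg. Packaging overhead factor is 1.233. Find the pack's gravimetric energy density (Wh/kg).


Step 1: V_pack = 20 * 3.677 = 73.54 V
Step 2: C_pack = 3 * 5.791 = 17.373 Ah
Step 3: E_pack = V_pack * C_pack = 73.54 * 17.373 = 1277.6 Wh
Step 4: m_pack = 20 * 3 * 0.074 * 1.233 = 5.4745 kg
Step 5: ED = E_pack / m_pack = 1277.6 / 5.4745 = 233.4 Wh/kg

233.4 Wh/kg


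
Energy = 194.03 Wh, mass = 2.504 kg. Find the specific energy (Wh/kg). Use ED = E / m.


ED = E / m = 194.03 / 2.504 = 77.49 Wh/kg

77.49 Wh/kg


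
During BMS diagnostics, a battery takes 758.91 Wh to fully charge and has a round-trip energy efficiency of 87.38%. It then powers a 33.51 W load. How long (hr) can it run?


Step 1: E_discharge = eta/100 * E_charge = 87.38/100 * 758.91 = 663.14 Wh
Step 2: t = E_discharge / P = 663.14 / 33.51 = 19.79 hr

19.79 hr


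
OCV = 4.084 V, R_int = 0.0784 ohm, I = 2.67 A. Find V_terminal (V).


V = OCV - I*R = 4.084 - 2.67 * 0.0784 = 3.875 V

3.875 V


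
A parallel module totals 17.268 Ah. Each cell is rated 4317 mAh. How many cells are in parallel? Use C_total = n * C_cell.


Convert: C_cell = 4317 mAh = 4.317 Ah
n = C_total / C_cell = 17.268 / 4.317 = 4

4


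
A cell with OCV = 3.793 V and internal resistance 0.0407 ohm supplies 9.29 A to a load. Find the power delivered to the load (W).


Step 1: V_terminal = OCV - I*R = 3.793 - 9.29 * 0.0407 = 3.4149 V
Step 2: P_out = V_terminal * I = 3.4149 * 9.29 = 31.72 W

31.72 W


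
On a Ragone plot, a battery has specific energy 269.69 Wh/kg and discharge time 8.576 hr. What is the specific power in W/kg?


Specific power = 269.69 Wh/kg / 8.576 hr = 31.45 W/kg

31.45 W/kg


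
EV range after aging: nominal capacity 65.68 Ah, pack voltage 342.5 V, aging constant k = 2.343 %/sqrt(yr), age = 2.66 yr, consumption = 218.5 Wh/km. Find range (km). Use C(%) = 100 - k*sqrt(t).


Step 1: capacity retention = 100 - 2.343 * sqrt(2.66) = 100 - 2.343 * 1.631 = 96.179%
Step 2: C_now = 65.68 * 96.179/100 = 63.17 Ah
Step 3: E_pack = V * C_now = 342.5 * 63.17 = 21636 Wh
Step 4: range = E_pack / consumption = 21636 / 218.5 = 99.02 km

99.02 km


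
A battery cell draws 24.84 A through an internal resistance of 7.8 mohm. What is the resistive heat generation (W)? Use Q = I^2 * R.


Convert: R = 7.8 mohm = 0.0078 ohm
I^2 = 617.03
Q = 617.03 * 0.0078 = 4.813 W

4.813 W


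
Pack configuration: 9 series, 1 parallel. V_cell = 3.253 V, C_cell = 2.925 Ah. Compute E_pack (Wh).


E = Ns * Vcell * Np * Ccell = 9 * 3.253 * 1 * 2.925 = 85.64 Wh

85.64 Wh


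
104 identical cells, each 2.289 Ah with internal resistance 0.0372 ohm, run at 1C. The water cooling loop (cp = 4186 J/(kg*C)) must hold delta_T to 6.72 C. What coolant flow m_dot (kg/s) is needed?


Step 1: I = 1 * 2.289 = 2.289 A
Step 2: Q_cell = I^2 * R = 2.289^2 * 0.0372 = 0.19491 W
Step 3: Q_total = 104 * 0.19491 = 20.271 W
Step 4: m_dot = Q_total / (cp * dT) = 20.271 / (4186 * 6.72) = 7.206e-04 kg/s

7.206e-04 kg/s


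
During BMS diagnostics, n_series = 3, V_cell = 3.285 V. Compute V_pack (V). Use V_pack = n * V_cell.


V_pack = n * V_cell = 3 * 3.285 = 9.855 V

9.855 V


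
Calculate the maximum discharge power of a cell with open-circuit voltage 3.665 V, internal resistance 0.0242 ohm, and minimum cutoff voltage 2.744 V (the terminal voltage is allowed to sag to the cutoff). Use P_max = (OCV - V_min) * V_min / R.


P_max = (OCV - V_min) * V_min / R = (3.665 - 2.744) * 2.744 / 0.0242 = 0.921 * 2.744 / 0.0242 = 104.4 W

104.4 W


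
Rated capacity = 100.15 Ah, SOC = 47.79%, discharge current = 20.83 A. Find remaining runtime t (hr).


Step 1: remaining = SOC/100 * C_total = 47.79/100 * 100.15 = 47.862 Ah
Step 2: t = remaining / I = 47.862 / 20.83 = 2.298 hr

2.298 hr


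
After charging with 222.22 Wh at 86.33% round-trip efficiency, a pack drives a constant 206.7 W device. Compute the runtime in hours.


Step 1: E_discharge = eta/100 * E_charge = 86.33/100 * 222.22 = 191.84 Wh
Step 2: t = E_discharge / P = 191.84 / 206.7 = 0.9281 hr

0.9281 hr


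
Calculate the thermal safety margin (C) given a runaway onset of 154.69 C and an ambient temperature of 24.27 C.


margin = T_onset - T_ambient = 154.69 - 24.27 = 130.42 C

130.42 C


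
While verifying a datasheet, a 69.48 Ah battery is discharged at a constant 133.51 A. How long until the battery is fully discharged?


t = capacity / current = 69.48 / 133.51 = 0.5204 hr

0.5204 hr


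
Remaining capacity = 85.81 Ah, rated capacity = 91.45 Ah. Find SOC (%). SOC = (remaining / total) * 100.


SOC% = 85.81 / 91.45 * 100 = 93.83%

93.83%


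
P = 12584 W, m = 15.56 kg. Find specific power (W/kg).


SP = P / m = 12584 / 15.56 = 808.7 W/kg

808.7 W/kg


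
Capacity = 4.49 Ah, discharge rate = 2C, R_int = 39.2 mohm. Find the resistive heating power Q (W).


Convert: R = 39.2 mohm = 0.0392 ohm
Step 1: I = C_rate * capacity = 2 * 4.49 = 8.98 A
Step 2: Q = I^2 * R = 8.98^2 * 0.0392 = 80.64 * 0.0392 = 3.161 W

3.161 W


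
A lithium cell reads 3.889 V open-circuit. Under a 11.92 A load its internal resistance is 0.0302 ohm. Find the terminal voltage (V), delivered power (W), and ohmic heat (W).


Step 1: V_terminal = OCV - I*R = 3.889 - 11.92 * 0.0302 = 3.529 V
Step 2: P_out = V_terminal * I = 3.529 * 11.92 = 42.07 W
Step 3: Q = I^2 * R = 11.92^2 * 0.0302 = 4.291 W

V=3.529 V, P=42.07 W, Q=4.291 W


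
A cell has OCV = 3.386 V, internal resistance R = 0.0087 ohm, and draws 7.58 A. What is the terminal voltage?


V = OCV - I*R = 3.386 - 7.58 * 0.0087 = 3.320 V

3.320 V


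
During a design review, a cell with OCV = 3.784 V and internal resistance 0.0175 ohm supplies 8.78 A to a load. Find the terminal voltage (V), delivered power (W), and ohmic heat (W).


Step 1: V_terminal = OCV - I*R = 3.784 - 8.78 * 0.0175 = 3.6304 V
Step 2: P_out = V_terminal * I = 3.6304 * 8.78 = 31.87 W
Step 3: Q = I^2 * R = 8.78^2 * 0.0175 = 1.349 W

V=3.6304 V, P=31.87 W, Q=1.349 W


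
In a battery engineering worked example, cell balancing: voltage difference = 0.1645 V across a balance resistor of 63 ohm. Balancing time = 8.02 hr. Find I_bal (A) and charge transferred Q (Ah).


I_bal = dV / R = 0.1645 / 63 = 0.0026111 A
Q = I_bal * t = 0.0026111 * 8.02 = 0.02094 Ah

I=0.0026111 A, Q=0.02094 Ah


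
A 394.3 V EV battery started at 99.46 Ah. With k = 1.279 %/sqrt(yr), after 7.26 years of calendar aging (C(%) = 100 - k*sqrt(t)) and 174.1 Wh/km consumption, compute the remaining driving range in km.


Step 1: capacity retention = 100 - 1.279 * sqrt(7.26) = 100 - 1.279 * 2.6944 = 96.554%
Step 2: C_now = 99.46 * 96.554/100 = 96.033 Ah
Step 3: E_pack = V * C_now = 394.3 * 96.033 = 37866 Wh
Step 4: range = E_pack / consumption = 37866 / 174.1 = 217.5 km

217.5 km


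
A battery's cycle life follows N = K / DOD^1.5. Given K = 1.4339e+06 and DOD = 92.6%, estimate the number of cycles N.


DOD^1.5 = 891.08
N = K / DOD^1.5 = 1.4339e+06 / 891.08 = 1609

1609 cycles


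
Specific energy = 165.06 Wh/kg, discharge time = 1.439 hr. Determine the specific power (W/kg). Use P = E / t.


Specific power = 165.06 Wh/kg / 1.439 hr = 114.7 W/kg

114.7 W/kg


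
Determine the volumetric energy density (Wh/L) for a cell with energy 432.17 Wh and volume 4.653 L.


ED = E / V = 432.17 / 4.653 = 92.88 Wh/L

92.88 Wh/L


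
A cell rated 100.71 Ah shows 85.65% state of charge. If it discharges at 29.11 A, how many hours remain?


Step 1: remaining = SOC/100 * C_total = 85.65/100 * 100.71 = 86.258 Ah
Step 2: t = remaining / I = 86.258 / 29.11 = 2.963 hr

2.963 hr


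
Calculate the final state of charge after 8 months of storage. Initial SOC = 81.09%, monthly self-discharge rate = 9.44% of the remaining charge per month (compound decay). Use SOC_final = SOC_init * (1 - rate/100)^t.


Monthly retention factor = 1 - 9.44/100 = 0.9056
Over 8 months: factor^8 = 0.45237
SOC_final = 81.09 * 0.45237 = 36.68%

36.68%


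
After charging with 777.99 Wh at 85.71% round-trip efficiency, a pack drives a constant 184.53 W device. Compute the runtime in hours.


Step 1: E_discharge = eta/100 * E_charge = 85.71/100 * 777.99 = 666.82 Wh
Step 2: t = E_discharge / P = 666.82 / 184.53 = 3.614 hr

3.614 hr


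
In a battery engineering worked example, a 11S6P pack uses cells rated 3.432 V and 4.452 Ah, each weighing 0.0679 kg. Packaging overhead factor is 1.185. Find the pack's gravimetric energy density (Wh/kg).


Step 1: V_pack = 11 * 3.432 = 37.752 V
Step 2: C_pack = 6 * 4.452 = 26.712 Ah
Step 3: E_pack = V_pack * C_pack = 37.752 * 26.712 = 1008.4 Wh
Step 4: m_pack = 11 * 6 * 0.0679 * 1.185 = 5.3105 kg
Step 5: ED = E_pack / m_pack = 1008.4 / 5.3105 = 189.9 Wh/kg

189.9 Wh/kg


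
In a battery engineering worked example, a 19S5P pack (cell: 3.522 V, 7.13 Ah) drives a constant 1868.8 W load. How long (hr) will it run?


Step 1: E_pack = Ns * V_cell * Np * C_cell = 19 * 3.522 * 5 * 7.13 = 2385.6 Wh
Step 2: t = E_pack / P = 2385.6 / 1868.8 = 1.277 hr

1.277 hr


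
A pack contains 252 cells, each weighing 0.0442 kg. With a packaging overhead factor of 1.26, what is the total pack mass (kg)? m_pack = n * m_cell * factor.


m_pack = n * m_cell * overhead = 252 * 0.0442 * 1.26 = 14.03 kg

14.03 kg


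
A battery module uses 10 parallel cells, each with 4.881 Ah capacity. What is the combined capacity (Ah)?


C_total = 10 * 4.881 = 48.81 Ah

48.81 Ah


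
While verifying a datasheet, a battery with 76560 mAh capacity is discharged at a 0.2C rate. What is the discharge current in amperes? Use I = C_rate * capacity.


Convert: capacity = 76560 mAh = 76.56 Ah
At 0.2C: I = 0.2 * 76.56 Ah = 15.312 A

15.312 A


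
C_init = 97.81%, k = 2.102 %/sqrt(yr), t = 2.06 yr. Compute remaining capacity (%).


Step 1: sqrt(2.06 yr) = 1.4353
Step 2: drop = 2.102 * 1.4353 = 3.017
Step 3: C_final = 97.81 - 3.017 = 94.79%

94.79%


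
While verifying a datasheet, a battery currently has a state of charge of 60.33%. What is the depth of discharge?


Complement of SOC: DOD = 100% - 60.33% = 39.67%

39.67%


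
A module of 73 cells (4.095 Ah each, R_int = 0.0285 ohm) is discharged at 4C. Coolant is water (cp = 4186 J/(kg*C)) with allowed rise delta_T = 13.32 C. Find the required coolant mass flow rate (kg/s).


Step 1: I = 4 * 4.095 = 16.38 A
Step 2: Q_cell = I^2 * R = 16.38^2 * 0.0285 = 7.6467 W
Step 3: Q_total = 73 * 7.6467 = 558.21 W
Step 4: m_dot = Q_total / (cp * dT) = 558.21 / (4186 * 13.32) = 0.01001 kg/s

0.01001 kg/s


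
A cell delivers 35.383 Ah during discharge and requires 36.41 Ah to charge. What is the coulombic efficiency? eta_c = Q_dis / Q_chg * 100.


eta_c = Q_dis / Q_chg * 100 = 35.383 / 36.41 * 100 = 97.18%

97.18%


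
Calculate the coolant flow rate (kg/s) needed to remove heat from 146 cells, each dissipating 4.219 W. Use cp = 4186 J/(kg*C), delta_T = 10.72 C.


Step 1: Total heat Q = 146 * 4.219 W = 615.97 W
Step 2: denom = cp * dT = 4186 * 10.72 = 44874
Step 3: m_dot = 615.97 / 44874 = 0.01373 kg/s

0.01373 kg/s


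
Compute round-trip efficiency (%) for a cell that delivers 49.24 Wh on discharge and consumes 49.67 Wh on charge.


eta_e = E_dis / E_chg * 100 = 49.24 / 49.67 * 100 = 99.13%

99.13%


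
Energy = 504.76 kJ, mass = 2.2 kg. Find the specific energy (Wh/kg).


Convert: E = 504.76 kJ = 140.21 Wh
ED = E / m = 140.21 / 2.2 = 63.73 Wh/kg

63.73 Wh/kg


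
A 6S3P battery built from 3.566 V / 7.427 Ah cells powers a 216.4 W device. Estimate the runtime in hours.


Step 1: E_pack = Ns * V_cell * Np * C_cell = 6 * 3.566 * 3 * 7.427 = 476.72 Wh
Step 2: t = E_pack / P = 476.72 / 216.4 = 2.203 hr

2.203 hr


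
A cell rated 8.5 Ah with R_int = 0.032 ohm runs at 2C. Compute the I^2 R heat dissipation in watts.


Step 1: I = C_rate * capacity = 2 * 8.5 = 17 A
Step 2: Q = I^2 * R = 17^2 * 0.032 = 289 * 0.032 = 9.248 W

9.248 W


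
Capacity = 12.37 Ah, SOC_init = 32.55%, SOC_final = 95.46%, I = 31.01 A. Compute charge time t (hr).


Step 1: dSOC = 95.46% - 32.55% = 62.91%
Step 2: delta_Ah = 12.37 * 62.91 / 100 = 7.782 Ah
Step 3: t = 7.782 / 31.01 = 0.2510 hr

0.2510 hr


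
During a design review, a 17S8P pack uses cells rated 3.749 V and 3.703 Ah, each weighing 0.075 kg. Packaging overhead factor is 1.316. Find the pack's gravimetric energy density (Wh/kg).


Step 1: V_pack = 17 * 3.749 = 63.733 V
Step 2: C_pack = 8 * 3.703 = 29.624 Ah
Step 3: E_pack = V_pack * C_pack = 63.733 * 29.624 = 1888 Wh
Step 4: m_pack = 17 * 8 * 0.075 * 1.316 = 13.423 kg
Step 5: ED = E_pack / m_pack = 1888 / 13.423 = 140.7 Wh/kg

140.7 Wh/kg


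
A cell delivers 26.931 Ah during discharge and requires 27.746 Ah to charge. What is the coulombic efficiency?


eta_c = Q_dis / Q_chg * 100 = 26.931 / 27.746 * 100 = 97.06%

97.06%


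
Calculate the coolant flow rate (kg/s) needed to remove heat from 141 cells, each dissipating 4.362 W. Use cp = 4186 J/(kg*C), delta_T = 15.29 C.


Step 1: Total heat Q = 141 * 4.362 W = 615.04 W
Step 2: denom = cp * dT = 4186 * 15.29 = 64004
Step 3: m_dot = 615.04 / 64004 = 0.009609 kg/s

0.009609 kg/s


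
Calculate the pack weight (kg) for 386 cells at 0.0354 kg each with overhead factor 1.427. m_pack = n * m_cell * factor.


Cell mass sum = 386 * 0.0354 = 13.664 kg
With overhead 1.427: m_pack = 13.664 * 1.427 = 19.50 kg

19.50 kg


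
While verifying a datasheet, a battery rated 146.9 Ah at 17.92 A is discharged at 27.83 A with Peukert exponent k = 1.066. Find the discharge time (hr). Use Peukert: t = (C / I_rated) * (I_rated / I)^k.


t_rated = C / I_rated = 146.9 / 17.92 = 8.1975 hr
(I_rated/I)^k = (0.64391)^1.066 = 0.62547
t = t_rated * (I_rated/I)^k = 8.1975 * 0.62547 = 5.127 hr

5.127 hr


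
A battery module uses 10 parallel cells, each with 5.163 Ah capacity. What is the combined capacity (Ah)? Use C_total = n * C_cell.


Parallel capacities add: 10 * 5.163 Ah = 51.63 Ah

51.63 Ah


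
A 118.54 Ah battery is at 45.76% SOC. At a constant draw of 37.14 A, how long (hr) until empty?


Step 1: remaining = SOC/100 * C_total = 45.76/100 * 118.54 = 54.244 Ah
Step 2: t = remaining / I = 54.244 / 37.14 = 1.461 hr

1.461 hr


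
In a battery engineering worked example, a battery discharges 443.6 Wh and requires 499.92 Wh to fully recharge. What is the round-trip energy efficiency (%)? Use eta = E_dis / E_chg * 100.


eta_e = E_dis / E_chg * 100 = 443.6 / 499.92 * 100 = 88.73%

88.73%


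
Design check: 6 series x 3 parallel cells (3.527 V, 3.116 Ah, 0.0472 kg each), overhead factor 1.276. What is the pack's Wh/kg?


Step 1: V_pack = 6 * 3.527 = 21.162 V
Step 2: C_pack = 3 * 3.116 = 9.348 Ah
Step 3: E_pack = V_pack * C_pack = 21.162 * 9.348 = 197.82 Wh
Step 4: m_pack = 6 * 3 * 0.0472 * 1.276 = 1.0841 kg
Step 5: ED = E_pack / m_pack = 197.82 / 1.0841 = 182.5 Wh/kg

182.5 Wh/kg


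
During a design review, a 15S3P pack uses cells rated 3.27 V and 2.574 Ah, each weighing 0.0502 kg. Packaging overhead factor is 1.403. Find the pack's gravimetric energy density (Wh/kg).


Step 1: V_pack = 15 * 3.27 = 49.05 V
Step 2: C_pack = 3 * 2.574 = 7.722 Ah
Step 3: E_pack = V_pack * C_pack = 49.05 * 7.722 = 378.76 Wh
Step 4: m_pack = 15 * 3 * 0.0502 * 1.403 = 3.1694 kg
Step 5: ED = E_pack / m_pack = 378.76 / 3.1694 = 119.5 Wh/kg

119.5 Wh/kg


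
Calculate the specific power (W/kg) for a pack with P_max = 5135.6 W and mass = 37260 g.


Convert: m = 37260 g = 37.26 kg
Specific power = 5135.6 W / 37.26 kg = 137.8 W/kg

137.8 W/kg


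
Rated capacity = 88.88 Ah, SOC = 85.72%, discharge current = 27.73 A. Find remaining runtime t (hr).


Step 1: remaining = SOC/100 * C_total = 85.72/100 * 88.88 = 76.188 Ah
Step 2: t = remaining / I = 76.188 / 27.73 = 2.747 hr

2.747 hr


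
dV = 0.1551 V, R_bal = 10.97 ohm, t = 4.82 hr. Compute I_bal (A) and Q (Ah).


First, Ohm's law: I_bal = 0.1551 V / 10.97 ohm = 0.014139 A
Then Q = I * t = 0.014139 A * 4.82 hr = 0.06815 Ah

I=0.014139 A, Q=0.06815 Ah


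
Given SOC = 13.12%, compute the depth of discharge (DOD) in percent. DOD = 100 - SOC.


Complement of SOC: DOD = 100% - 13.12% = 86.88%

86.88%


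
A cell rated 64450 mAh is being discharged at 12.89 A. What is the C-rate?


Convert: capacity = 64450 mAh = 64.45 Ah
C_rate = I / capacity = 12.89 / 64.45 = 0.2C

0.2C


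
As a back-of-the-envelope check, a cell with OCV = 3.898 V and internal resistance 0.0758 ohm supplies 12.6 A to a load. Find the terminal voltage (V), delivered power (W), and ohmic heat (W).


Step 1: V_terminal = OCV - I*R = 3.898 - 12.6 * 0.0758 = 2.9429 V
Step 2: P_out = V_terminal * I = 2.9429 * 12.6 = 37.08 W
Step 3: Q = I^2 * R = 12.6^2 * 0.0758 = 12.03 W

V=2.9429 V, P=37.08 W, Q=12.03 W


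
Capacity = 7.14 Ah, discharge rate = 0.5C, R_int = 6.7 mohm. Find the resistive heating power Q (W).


Convert: R = 6.7 mohm = 0.0067 ohm
Step 1: I = C_rate * capacity = 0.5 * 7.14 = 3.57 A
Step 2: Q = I^2 * R = 3.57^2 * 0.0067 = 12.745 * 0.0067 = 0.08539 W

0.08539 W


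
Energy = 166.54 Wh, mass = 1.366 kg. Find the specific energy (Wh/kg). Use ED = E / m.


ED = E / m = 166.54 / 1.366 = 121.9 Wh/kg

121.9 Wh/kg


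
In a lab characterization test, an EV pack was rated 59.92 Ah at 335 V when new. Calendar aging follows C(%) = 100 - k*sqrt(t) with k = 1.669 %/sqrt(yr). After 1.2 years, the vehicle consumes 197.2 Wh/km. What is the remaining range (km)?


Step 1: capacity retention = 100 - 1.669 * sqrt(1.2) = 100 - 1.669 * 1.0954 = 98.172%
Step 2: C_now = 59.92 * 98.172/100 = 58.825 Ah
Step 3: E_pack = V * C_now = 335 * 58.825 = 19706 Wh
Step 4: range = E_pack / consumption = 19706 / 197.2 = 99.93 km

99.93 km


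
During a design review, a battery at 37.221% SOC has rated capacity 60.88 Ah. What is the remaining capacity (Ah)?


remaining = SOC / 100 * total = 37.221 / 100 * 60.88 = 22.66 Ah

22.66 Ah


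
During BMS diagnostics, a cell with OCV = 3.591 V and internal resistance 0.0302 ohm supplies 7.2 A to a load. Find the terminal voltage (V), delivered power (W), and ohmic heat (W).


Step 1: V_terminal = OCV - I*R = 3.591 - 7.2 * 0.0302 = 3.3736 V
Step 2: P_out = V_terminal * I = 3.3736 * 7.2 = 24.29 W
Step 3: Q = I^2 * R = 7.2^2 * 0.0302 = 1.566 W

V=3.3736 V, P=24.29 W, Q=1.566 W


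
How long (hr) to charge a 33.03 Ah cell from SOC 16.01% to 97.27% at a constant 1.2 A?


Step 1: dSOC = 97.27% - 16.01% = 81.26%
Step 2: delta_Ah = 33.03 * 81.26 / 100 = 26.84 Ah
Step 3: t = 26.84 / 1.2 = 22.37 hr

22.37 hr


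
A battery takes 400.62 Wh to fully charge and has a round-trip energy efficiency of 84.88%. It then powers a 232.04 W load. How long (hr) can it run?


Step 1: E_discharge = eta/100 * E_charge = 84.88/100 * 400.62 = 340.05 Wh
Step 2: t = E_discharge / P = 340.05 / 232.04 = 1.465 hr

1.465 hr


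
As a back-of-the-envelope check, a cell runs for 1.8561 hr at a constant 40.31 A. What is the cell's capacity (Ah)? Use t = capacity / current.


C = I * t = 40.31 * 1.8561 = 74.82 Ah

74.82 Ah


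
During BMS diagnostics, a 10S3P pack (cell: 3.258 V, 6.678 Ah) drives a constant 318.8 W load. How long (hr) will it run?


Step 1: E_pack = Ns * V_cell * Np * C_cell = 10 * 3.258 * 3 * 6.678 = 652.71 Wh
Step 2: t = E_pack / P = 652.71 / 318.8 = 2.047 hr

2.047 hr


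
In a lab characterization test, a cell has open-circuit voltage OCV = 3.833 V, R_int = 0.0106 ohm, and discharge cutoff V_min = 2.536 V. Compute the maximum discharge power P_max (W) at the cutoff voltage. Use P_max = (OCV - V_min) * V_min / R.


P_max = (OCV - V_min) * V_min / R = (3.833 - 2.536) * 2.536 / 0.0106 = 1.297 * 2.536 / 0.0106 = 310.3 W

310.3 W


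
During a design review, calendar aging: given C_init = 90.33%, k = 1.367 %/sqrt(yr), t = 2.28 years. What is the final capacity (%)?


Step 1: sqrt(2.28 yr) = 1.51
Step 2: drop = 1.367 * 1.51 = 2.0642
Step 3: C_final = 90.33 - 2.0642 = 88.27%

88.27%


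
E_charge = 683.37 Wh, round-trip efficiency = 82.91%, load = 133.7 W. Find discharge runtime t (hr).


Step 1: E_discharge = eta/100 * E_charge = 82.91/100 * 683.37 = 566.58 Wh
Step 2: t = E_discharge / P = 566.58 / 133.7 = 4.238 hr

4.238 hr


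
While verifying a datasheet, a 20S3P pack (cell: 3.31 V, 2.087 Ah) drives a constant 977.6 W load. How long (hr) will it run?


Step 1: E_pack = Ns * V_cell * Np * C_cell = 20 * 3.31 * 3 * 2.087 = 414.48 Wh
Step 2: t = E_pack / P = 414.48 / 977.6 = 0.4240 hr

0.4240 hr


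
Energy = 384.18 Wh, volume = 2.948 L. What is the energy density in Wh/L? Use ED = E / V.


Volumetric ED = 384.18 Wh / 2.948 L = 130.3 Wh/L

130.3 Wh/L


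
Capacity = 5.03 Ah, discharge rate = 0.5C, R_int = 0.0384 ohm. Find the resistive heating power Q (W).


Step 1: I = C_rate * capacity = 0.5 * 5.03 = 2.515 A
Step 2: Q = I^2 * R = 2.515^2 * 0.0384 = 6.3252 * 0.0384 = 0.2429 W

0.2429 W


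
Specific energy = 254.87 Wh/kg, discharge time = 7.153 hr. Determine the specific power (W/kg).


P_specific = E / t = 254.87 / 7.153 = 35.63 W/kg

35.63 W/kg


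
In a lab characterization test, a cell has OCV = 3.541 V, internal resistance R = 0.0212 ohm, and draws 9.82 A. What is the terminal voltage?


IR drop = 9.82 * 0.0212 = 0.20818 V
V = 3.541 - 0.20818 = 3.333 V

3.333 V


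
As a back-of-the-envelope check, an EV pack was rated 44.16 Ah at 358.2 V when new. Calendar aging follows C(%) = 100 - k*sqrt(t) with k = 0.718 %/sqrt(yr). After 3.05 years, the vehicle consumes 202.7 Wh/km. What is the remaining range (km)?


Step 1: capacity retention = 100 - 0.718 * sqrt(3.05) = 100 - 0.718 * 1.7464 = 98.746%
Step 2: C_now = 44.16 * 98.746/100 = 43.606 Ah
Step 3: E_pack = V * C_now = 358.2 * 43.606 = 15620 Wh
Step 4: range = E_pack / consumption = 15620 / 202.7 = 77.06 km

77.06 km


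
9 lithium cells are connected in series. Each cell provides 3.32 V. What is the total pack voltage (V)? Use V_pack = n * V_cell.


With 9 cells in series at 3.32 V each, V_pack = 29.88 V

29.88 V


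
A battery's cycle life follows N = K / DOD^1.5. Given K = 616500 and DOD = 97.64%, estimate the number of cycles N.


DOD^1.5 = 964.81
N = K / DOD^1.5 = 616500 / 964.81 = 639.0

639.0 cycles


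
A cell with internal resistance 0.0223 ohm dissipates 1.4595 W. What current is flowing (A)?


I = sqrt(Q / R) = sqrt(1.4595 / 0.0223) = sqrt(65.448) = 8.090 A

8.090 A


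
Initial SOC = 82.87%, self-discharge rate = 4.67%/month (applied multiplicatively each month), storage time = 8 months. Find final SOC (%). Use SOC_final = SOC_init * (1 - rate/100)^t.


Monthly retention factor = 1 - 4.67/100 = 0.9533
Over 8 months: factor^8 = 0.68208
SOC_final = 82.87 * 0.68208 = 56.52%

56.52%


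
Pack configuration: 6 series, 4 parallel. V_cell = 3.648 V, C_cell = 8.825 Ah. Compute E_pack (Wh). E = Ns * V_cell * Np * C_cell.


V_pack = 6 * 3.648 = 21.888 V
C_pack = 4 * 8.825 = 35.3 Ah
E = V_pack * C_pack = 21.888 * 35.3 = 772.6 Wh

772.6 Wh


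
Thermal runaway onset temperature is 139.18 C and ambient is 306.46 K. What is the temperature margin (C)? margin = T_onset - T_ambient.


Convert: T_ambient = 306.46 K = 33.31 C
margin = 139.18 - 33.31 = 105.87 C

105.87 C


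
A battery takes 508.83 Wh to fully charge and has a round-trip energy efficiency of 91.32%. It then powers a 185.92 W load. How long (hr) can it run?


Step 1: E_discharge = eta/100 * E_charge = 91.32/100 * 508.83 = 464.66 Wh
Step 2: t = E_discharge / P = 464.66 / 185.92 = 2.499 hr

2.499 hr


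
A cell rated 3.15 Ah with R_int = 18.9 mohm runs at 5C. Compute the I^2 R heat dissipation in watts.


Convert: R = 18.9 mohm = 0.0189 ohm
Step 1: I = C_rate * capacity = 5 * 3.15 = 15.75 A
Step 2: Q = I^2 * R = 15.75^2 * 0.0189 = 248.06 * 0.0189 = 4.688 W

4.688 W


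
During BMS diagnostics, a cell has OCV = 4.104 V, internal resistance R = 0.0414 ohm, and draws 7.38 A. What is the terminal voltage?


V = OCV - I*R = 4.104 - 7.38 * 0.0414 = 3.798 V

3.798 V
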